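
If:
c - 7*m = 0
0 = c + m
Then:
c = 0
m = 0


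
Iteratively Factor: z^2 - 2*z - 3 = (z - 3)*(z + 1)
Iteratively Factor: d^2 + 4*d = (d)*(d + 4)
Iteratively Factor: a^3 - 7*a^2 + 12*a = (a)*(a^2 - 7*a + 12) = a*(a - 3)*(a - 4)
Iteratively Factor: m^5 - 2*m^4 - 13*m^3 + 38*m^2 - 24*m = (m)*(m^4 - 2*m^3 - 13*m^2 + 38*m - 24) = m*(m - 2)*(m^3 - 13*m + 12) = m*(m - 2)*(m + 4)*(m^2 - 4*m + 3) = m*(m - 2)*(m - 1)*(m + 4)*(m - 3)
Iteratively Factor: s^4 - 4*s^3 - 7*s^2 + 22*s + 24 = (s + 2)*(s^3 - 6*s^2 + 5*s + 12) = (s - 3)*(s + 2)*(s^2 - 3*s - 4) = (s - 4)*(s - 3)*(s + 2)*(s + 1)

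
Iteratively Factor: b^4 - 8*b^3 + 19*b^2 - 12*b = (b)*(b^3 - 8*b^2 + 19*b - 12) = b*(b - 4)*(b^2 - 4*b + 3) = b*(b - 4)*(b - 1)*(b - 3)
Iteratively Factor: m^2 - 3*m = (m)*(m - 3)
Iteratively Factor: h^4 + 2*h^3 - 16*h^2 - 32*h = (h - 4)*(h^3 + 6*h^2 + 8*h) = h*(h - 4)*(h^2 + 6*h + 8) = h*(h - 4)*(h + 2)*(h + 4)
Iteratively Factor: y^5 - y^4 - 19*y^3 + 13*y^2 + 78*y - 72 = (y + 3)*(y^4 - 4*y^3 - 7*y^2 + 34*y - 24) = (y - 2)*(y + 3)*(y^3 - 2*y^2 - 11*y + 12) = (y - 2)*(y - 1)*(y + 3)*(y^2 - y - 12) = (y - 2)*(y - 1)*(y + 3)^2*(y - 4)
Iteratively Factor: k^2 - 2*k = (k - 2)*(k)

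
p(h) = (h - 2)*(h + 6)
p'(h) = 2*h + 4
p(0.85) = -7.88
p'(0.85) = 5.70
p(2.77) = 6.75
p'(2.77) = 9.54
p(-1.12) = -15.23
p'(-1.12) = 1.76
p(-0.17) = -12.65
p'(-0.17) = 3.66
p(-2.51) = -15.74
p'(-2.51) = -1.02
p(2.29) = 2.40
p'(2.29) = 8.58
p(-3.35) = -14.18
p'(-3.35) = -2.70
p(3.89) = 18.69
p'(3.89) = 11.78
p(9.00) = 105.00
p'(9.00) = 22.00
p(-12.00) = 84.00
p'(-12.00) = -20.00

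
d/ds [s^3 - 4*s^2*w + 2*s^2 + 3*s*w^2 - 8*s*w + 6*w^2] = 3*s^2 - 8*s*w + 4*s + 3*w^2 - 8*w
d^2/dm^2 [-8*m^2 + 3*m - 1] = -16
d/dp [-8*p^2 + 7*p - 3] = 7 - 16*p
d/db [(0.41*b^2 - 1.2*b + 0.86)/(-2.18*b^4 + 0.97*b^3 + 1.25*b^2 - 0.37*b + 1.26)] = (1.7876*b^5 - 8.2457*b^4 + 9.8272*b^3 - 1.1543*b^2 - 1.1168*b - 1.1938)/(4.7524*b^8 - 4.2292*b^7 - 4.5091*b^6 + 4.0382*b^5 - 4.6489*b^4 + 1.5194*b^3 + 3.2869*b^2 - 0.9324*b + 1.5876)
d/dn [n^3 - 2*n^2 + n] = 3*n^2 - 4*n + 1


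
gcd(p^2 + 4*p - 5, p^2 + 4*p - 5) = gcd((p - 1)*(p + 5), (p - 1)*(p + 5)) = p^2 + 4*p - 5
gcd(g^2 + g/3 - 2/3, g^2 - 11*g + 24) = 1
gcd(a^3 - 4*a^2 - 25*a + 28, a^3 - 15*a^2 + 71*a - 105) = a - 7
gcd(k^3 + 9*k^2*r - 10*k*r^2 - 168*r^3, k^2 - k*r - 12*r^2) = -k + 4*r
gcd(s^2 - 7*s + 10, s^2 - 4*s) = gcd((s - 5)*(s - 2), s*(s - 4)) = 1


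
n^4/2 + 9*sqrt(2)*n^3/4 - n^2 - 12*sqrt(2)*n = n*(n/2 + sqrt(2))*(n - 3*sqrt(2)/2)*(n + 4*sqrt(2))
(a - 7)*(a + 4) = a^2 - 3*a - 28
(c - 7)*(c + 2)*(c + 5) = c^3 - 39*c - 70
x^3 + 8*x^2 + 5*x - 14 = (x - 1)*(x + 2)*(x + 7)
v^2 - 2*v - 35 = (v - 7)*(v + 5)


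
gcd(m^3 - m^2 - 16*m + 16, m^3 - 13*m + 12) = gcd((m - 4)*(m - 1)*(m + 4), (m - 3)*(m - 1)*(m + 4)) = m^2 + 3*m - 4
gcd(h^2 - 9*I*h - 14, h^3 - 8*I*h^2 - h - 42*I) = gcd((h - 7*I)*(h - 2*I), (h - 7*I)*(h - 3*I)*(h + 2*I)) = h - 7*I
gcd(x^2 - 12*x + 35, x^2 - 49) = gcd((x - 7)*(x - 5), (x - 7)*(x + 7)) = x - 7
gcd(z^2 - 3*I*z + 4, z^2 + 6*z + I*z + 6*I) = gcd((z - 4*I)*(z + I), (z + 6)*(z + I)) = z + I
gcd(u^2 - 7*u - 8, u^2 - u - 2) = u + 1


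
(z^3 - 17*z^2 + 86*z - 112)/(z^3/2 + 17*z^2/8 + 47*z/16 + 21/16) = 16*(z^3 - 17*z^2 + 86*z - 112)/(8*z^3 + 34*z^2 + 47*z + 21)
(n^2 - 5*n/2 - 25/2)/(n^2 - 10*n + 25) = (n + 5/2)/(n - 5)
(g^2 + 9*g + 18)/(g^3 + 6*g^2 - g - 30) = (g + 6)/(g^2 + 3*g - 10)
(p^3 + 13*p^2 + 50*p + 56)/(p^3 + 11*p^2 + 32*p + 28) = (p + 4)/(p + 2)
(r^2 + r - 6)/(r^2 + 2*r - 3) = (r - 2)/(r - 1)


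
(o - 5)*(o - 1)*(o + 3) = o^3 - 3*o^2 - 13*o + 15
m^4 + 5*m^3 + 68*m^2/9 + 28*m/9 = m*(m + 2/3)*(m + 2)*(m + 7/3)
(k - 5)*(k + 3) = k^2 - 2*k - 15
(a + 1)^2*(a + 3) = a^3 + 5*a^2 + 7*a + 3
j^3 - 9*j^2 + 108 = (j - 6)^2*(j + 3)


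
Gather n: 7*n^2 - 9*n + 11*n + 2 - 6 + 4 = 7*n^2 + 2*n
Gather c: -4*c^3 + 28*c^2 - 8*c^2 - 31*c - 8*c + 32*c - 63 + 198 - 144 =-4*c^3 + 20*c^2 - 7*c - 9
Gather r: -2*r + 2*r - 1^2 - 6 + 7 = 0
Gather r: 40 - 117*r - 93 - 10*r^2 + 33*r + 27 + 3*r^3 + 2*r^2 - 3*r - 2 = 3*r^3 - 8*r^2 - 87*r - 28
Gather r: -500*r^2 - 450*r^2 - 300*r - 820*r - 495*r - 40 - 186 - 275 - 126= -950*r^2 - 1615*r - 627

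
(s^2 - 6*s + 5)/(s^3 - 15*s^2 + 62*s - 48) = (s - 5)/(s^2 - 14*s + 48)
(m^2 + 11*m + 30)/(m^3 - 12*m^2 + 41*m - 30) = (m^2 + 11*m + 30)/(m^3 - 12*m^2 + 41*m - 30)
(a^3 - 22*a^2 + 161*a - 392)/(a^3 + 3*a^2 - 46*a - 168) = (a^2 - 15*a + 56)/(a^2 + 10*a + 24)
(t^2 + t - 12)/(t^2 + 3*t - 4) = (t - 3)/(t - 1)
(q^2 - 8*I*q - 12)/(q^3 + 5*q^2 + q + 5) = (q^2 - 8*I*q - 12)/(q^3 + 5*q^2 + q + 5)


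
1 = 1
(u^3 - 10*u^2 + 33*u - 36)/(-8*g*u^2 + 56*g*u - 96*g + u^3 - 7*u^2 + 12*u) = (u - 3)/(-8*g + u)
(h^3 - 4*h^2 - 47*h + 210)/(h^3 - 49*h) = (h^2 - 11*h + 30)/(h*(h - 7))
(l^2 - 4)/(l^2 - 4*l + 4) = (l + 2)/(l - 2)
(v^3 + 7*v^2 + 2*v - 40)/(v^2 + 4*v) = v + 3 - 10/v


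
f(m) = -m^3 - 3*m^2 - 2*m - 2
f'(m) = -3*m^2 - 6*m - 2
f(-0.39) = -1.62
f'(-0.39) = -0.12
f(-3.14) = 5.66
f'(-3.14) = -12.74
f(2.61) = -45.44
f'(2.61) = -38.10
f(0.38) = -3.25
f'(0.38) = -4.71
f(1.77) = -20.48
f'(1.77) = -22.02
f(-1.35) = -2.31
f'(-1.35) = 0.63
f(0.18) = -2.46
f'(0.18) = -3.18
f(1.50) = -15.12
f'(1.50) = -17.75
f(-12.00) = 1318.00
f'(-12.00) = -362.00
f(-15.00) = 2728.00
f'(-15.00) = -587.00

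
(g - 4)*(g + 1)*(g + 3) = g^3 - 13*g - 12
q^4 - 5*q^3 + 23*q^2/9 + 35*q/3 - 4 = (q - 3)^2*(q - 1/3)*(q + 4/3)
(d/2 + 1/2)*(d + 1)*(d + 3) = d^3/2 + 5*d^2/2 + 7*d/2 + 3/2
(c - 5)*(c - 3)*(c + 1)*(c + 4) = c^4 - 3*c^3 - 21*c^2 + 43*c + 60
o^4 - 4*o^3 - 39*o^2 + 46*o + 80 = (o - 8)*(o - 2)*(o + 1)*(o + 5)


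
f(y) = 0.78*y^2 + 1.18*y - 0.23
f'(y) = 1.56*y + 1.18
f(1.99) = 5.21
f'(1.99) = 4.28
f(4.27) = 19.03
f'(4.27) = 7.84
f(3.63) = 14.33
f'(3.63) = 6.84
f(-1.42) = -0.33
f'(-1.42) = -1.04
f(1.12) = 2.07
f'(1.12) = 2.93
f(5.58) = 30.64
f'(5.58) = 9.88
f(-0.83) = -0.67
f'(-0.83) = -0.11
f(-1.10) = -0.58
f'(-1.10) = -0.54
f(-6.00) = 20.77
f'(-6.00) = -8.18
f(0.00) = -0.23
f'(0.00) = 1.18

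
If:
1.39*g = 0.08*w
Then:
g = 0.0575539568345324*w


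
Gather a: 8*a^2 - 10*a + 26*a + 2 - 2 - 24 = 8*a^2 + 16*a - 24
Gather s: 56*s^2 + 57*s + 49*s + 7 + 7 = 56*s^2 + 106*s + 14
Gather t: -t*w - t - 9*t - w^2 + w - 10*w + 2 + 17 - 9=t*(-w - 10) - w^2 - 9*w + 10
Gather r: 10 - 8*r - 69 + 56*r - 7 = 48*r - 66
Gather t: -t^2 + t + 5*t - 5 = -t^2 + 6*t - 5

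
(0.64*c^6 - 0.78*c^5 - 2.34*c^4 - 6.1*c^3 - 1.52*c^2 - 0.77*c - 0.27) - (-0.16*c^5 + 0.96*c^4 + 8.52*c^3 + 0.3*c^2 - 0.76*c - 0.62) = 0.64*c^6 - 0.62*c^5 - 3.3*c^4 - 14.62*c^3 - 1.82*c^2 - 0.01*c + 0.35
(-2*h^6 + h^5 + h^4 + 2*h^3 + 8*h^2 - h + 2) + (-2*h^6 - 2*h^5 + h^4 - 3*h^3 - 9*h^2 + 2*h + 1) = -4*h^6 - h^5 + 2*h^4 - h^3 - h^2 + h + 3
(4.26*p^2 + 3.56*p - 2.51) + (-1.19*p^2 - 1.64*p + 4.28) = 3.07*p^2 + 1.92*p + 1.77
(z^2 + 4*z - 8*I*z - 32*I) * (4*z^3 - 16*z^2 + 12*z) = 4*z^5 - 32*I*z^4 - 52*z^3 + 48*z^2 + 416*I*z^2 - 384*I*z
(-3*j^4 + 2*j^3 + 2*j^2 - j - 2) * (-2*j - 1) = 6*j^5 - j^4 - 6*j^3 + 5*j + 2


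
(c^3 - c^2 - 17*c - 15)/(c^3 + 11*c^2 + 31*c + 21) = (c - 5)/(c + 7)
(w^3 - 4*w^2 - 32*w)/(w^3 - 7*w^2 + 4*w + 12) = w*(w^2 - 4*w - 32)/(w^3 - 7*w^2 + 4*w + 12)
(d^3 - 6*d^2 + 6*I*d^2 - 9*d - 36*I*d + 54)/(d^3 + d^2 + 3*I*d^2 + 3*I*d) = (d^2 + 3*d*(-2 + I) - 18*I)/(d*(d + 1))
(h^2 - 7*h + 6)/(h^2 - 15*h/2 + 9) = 2*(h - 1)/(2*h - 3)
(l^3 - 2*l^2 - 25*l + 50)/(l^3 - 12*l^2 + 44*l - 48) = (l^2 - 25)/(l^2 - 10*l + 24)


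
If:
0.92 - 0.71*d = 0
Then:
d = 1.30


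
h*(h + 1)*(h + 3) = h^3 + 4*h^2 + 3*h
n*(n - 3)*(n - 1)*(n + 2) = n^4 - 2*n^3 - 5*n^2 + 6*n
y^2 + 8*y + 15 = (y + 3)*(y + 5)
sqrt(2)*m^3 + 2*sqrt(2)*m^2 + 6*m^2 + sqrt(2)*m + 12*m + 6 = (m + 1)*(m + 3*sqrt(2))*(sqrt(2)*m + sqrt(2))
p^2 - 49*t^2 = (p - 7*t)*(p + 7*t)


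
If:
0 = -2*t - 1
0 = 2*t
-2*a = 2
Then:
No Solution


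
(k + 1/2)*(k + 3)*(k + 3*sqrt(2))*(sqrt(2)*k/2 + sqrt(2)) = sqrt(2)*k^4/2 + 3*k^3 + 11*sqrt(2)*k^3/4 + 17*sqrt(2)*k^2/4 + 33*k^2/2 + 3*sqrt(2)*k/2 + 51*k/2 + 9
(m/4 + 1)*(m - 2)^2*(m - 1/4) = m^4/4 - m^3/16 - 3*m^2 + 19*m/4 - 1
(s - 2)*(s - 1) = s^2 - 3*s + 2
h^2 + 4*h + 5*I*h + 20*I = (h + 4)*(h + 5*I)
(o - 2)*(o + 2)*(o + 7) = o^3 + 7*o^2 - 4*o - 28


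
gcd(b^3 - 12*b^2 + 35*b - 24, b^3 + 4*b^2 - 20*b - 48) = 1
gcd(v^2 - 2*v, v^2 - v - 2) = v - 2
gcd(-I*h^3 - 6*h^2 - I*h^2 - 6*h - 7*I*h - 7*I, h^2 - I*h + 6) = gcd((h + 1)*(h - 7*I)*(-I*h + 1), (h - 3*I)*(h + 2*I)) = 1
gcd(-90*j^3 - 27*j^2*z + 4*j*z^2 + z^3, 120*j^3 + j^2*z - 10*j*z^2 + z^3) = -15*j^2 - 2*j*z + z^2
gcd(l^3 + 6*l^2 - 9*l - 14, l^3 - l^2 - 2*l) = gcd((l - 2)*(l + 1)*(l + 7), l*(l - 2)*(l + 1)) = l^2 - l - 2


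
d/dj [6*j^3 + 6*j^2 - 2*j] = 18*j^2 + 12*j - 2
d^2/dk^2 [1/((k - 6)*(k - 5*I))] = 2*((k - 6)^2 + (k - 6)*(k - 5*I) + (k - 5*I)^2)/((k - 6)^3*(k - 5*I)^3)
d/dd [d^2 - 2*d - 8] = 2*d - 2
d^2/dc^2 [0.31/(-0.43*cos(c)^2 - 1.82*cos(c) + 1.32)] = (0.229276*(1 - cos(c)^2)^2 + 0.727818*cos(c)^3 + 1.845306*cos(c)^2 - 0.710892*cos(c) - 2.634876)/(0.43*cos(c)^2 + 1.82*cos(c) - 1.32)^3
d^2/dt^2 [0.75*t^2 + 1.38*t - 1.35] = 1.50000000000000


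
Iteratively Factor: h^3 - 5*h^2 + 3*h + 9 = (h + 1)*(h^2 - 6*h + 9) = (h - 3)*(h + 1)*(h - 3)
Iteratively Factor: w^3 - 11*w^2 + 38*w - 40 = (w - 4)*(w^2 - 7*w + 10) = (w - 5)*(w - 4)*(w - 2)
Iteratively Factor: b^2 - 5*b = (b - 5)*(b)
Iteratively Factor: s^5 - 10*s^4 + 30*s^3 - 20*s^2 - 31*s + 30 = (s + 1)*(s^4 - 11*s^3 + 41*s^2 - 61*s + 30) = (s - 1)*(s + 1)*(s^3 - 10*s^2 + 31*s - 30) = (s - 5)*(s - 1)*(s + 1)*(s^2 - 5*s + 6) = (s - 5)*(s - 2)*(s - 1)*(s + 1)*(s - 3)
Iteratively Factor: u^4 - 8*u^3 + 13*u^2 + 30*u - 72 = (u + 2)*(u^3 - 10*u^2 + 33*u - 36) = (u - 3)*(u + 2)*(u^2 - 7*u + 12) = (u - 3)^2*(u + 2)*(u - 4)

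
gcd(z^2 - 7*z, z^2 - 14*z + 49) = z - 7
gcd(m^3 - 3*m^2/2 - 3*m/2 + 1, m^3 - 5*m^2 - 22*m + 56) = m - 2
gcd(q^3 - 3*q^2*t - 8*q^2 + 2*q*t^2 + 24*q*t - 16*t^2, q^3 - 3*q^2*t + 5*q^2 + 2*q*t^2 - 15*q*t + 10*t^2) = q^2 - 3*q*t + 2*t^2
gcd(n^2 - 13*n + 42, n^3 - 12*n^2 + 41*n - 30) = n - 6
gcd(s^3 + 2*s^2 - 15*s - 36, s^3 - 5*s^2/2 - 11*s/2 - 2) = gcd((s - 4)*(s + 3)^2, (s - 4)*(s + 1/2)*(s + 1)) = s - 4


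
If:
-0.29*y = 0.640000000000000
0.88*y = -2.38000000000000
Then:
No Solution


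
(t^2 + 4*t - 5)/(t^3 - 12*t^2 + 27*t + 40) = (t^2 + 4*t - 5)/(t^3 - 12*t^2 + 27*t + 40)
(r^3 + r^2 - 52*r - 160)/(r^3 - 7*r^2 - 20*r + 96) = (r + 5)/(r - 3)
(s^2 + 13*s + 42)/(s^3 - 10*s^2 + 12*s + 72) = (s^2 + 13*s + 42)/(s^3 - 10*s^2 + 12*s + 72)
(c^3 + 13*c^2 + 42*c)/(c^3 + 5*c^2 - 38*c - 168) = c*(c + 6)/(c^2 - 2*c - 24)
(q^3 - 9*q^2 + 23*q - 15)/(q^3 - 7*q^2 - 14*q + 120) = (q^2 - 4*q + 3)/(q^2 - 2*q - 24)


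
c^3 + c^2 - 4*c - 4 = (c - 2)*(c + 1)*(c + 2)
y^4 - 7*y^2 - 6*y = y*(y - 3)*(y + 1)*(y + 2)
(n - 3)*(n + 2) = n^2 - n - 6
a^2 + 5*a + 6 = (a + 2)*(a + 3)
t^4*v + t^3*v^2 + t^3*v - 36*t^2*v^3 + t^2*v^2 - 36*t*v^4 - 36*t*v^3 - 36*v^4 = (t - 6*v)*(t + v)*(t + 6*v)*(t*v + v)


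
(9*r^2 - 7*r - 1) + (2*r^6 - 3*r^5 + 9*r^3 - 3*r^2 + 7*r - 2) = 2*r^6 - 3*r^5 + 9*r^3 + 6*r^2 - 3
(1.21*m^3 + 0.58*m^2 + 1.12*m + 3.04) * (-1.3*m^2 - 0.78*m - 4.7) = -1.573*m^5 - 1.6978*m^4 - 7.5954*m^3 - 7.5516*m^2 - 7.6352*m - 14.288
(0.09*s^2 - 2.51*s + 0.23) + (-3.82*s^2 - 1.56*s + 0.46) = -3.73*s^2 - 4.07*s + 0.69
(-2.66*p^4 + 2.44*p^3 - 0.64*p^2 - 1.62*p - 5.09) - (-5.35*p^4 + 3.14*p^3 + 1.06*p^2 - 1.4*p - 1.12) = 2.69*p^4 - 0.7*p^3 - 1.7*p^2 - 0.22*p - 3.97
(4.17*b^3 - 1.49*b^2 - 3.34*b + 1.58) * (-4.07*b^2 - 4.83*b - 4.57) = -16.9719*b^5 - 14.0768*b^4 + 1.7336*b^3 + 16.5109*b^2 + 7.6324*b - 7.2206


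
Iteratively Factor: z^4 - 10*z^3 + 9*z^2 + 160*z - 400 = (z - 5)*(z^3 - 5*z^2 - 16*z + 80) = (z - 5)*(z - 4)*(z^2 - z - 20) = (z - 5)^2*(z - 4)*(z + 4)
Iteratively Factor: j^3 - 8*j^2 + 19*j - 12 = (j - 4)*(j^2 - 4*j + 3) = (j - 4)*(j - 1)*(j - 3)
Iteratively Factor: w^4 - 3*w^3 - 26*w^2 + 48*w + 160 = (w + 4)*(w^3 - 7*w^2 + 2*w + 40) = (w - 4)*(w + 4)*(w^2 - 3*w - 10) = (w - 5)*(w - 4)*(w + 4)*(w + 2)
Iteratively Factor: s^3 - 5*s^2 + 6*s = (s - 3)*(s^2 - 2*s) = s*(s - 3)*(s - 2)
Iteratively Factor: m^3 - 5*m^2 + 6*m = (m - 2)*(m^2 - 3*m) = (m - 3)*(m - 2)*(m)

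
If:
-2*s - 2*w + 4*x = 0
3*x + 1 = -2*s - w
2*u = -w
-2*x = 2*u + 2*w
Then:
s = -4/9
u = -1/9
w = 2/9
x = -1/9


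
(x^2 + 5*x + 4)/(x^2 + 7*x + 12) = (x + 1)/(x + 3)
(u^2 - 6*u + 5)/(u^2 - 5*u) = (u - 1)/u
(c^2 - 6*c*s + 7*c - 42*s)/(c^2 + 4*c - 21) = (c - 6*s)/(c - 3)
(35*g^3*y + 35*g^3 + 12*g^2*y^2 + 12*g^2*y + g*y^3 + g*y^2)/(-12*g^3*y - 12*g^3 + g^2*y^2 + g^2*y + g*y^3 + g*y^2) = (35*g^2 + 12*g*y + y^2)/(-12*g^2 + g*y + y^2)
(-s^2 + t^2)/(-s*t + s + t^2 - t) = (s + t)/(t - 1)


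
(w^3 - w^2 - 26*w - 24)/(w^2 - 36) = (w^2 + 5*w + 4)/(w + 6)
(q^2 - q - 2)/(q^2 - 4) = (q + 1)/(q + 2)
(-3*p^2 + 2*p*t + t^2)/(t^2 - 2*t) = (-3*p^2 + 2*p*t + t^2)/(t*(t - 2))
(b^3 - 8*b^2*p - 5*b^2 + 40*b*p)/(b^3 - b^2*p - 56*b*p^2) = (b - 5)/(b + 7*p)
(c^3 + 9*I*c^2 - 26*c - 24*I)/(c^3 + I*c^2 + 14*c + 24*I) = (c + 4*I)/(c - 4*I)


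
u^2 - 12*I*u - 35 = (u - 7*I)*(u - 5*I)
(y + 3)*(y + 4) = y^2 + 7*y + 12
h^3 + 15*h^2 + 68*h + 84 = (h + 2)*(h + 6)*(h + 7)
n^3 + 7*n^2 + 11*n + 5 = (n + 1)^2*(n + 5)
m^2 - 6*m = m*(m - 6)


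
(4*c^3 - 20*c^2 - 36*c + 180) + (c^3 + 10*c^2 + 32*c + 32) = 5*c^3 - 10*c^2 - 4*c + 212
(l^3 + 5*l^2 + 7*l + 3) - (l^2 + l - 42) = l^3 + 4*l^2 + 6*l + 45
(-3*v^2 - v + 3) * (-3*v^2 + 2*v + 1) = 9*v^4 - 3*v^3 - 14*v^2 + 5*v + 3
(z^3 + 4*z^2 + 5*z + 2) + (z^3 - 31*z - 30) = 2*z^3 + 4*z^2 - 26*z - 28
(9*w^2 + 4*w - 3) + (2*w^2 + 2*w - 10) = 11*w^2 + 6*w - 13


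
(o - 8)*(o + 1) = o^2 - 7*o - 8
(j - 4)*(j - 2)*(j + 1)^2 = j^4 - 4*j^3 - 3*j^2 + 10*j + 8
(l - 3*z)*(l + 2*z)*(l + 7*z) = l^3 + 6*l^2*z - 13*l*z^2 - 42*z^3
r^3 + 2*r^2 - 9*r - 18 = (r - 3)*(r + 2)*(r + 3)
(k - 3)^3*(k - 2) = k^4 - 11*k^3 + 45*k^2 - 81*k + 54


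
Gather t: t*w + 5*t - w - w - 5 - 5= t*(w + 5) - 2*w - 10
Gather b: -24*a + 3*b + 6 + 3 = -24*a + 3*b + 9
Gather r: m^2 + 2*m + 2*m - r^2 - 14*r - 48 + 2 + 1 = m^2 + 4*m - r^2 - 14*r - 45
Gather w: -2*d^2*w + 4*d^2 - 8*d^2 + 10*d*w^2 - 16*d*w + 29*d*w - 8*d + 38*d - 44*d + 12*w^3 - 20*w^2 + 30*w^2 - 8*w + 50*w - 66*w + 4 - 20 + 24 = -4*d^2 - 14*d + 12*w^3 + w^2*(10*d + 10) + w*(-2*d^2 + 13*d - 24) + 8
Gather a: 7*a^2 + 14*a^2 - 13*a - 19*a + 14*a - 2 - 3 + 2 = 21*a^2 - 18*a - 3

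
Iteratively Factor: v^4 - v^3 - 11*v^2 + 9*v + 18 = (v + 3)*(v^3 - 4*v^2 + v + 6) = (v - 3)*(v + 3)*(v^2 - v - 2) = (v - 3)*(v + 1)*(v + 3)*(v - 2)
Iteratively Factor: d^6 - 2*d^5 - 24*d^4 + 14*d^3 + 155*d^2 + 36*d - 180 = (d + 2)*(d^5 - 4*d^4 - 16*d^3 + 46*d^2 + 63*d - 90) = (d + 2)^2*(d^4 - 6*d^3 - 4*d^2 + 54*d - 45) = (d - 1)*(d + 2)^2*(d^3 - 5*d^2 - 9*d + 45) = (d - 5)*(d - 1)*(d + 2)^2*(d^2 - 9) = (d - 5)*(d - 3)*(d - 1)*(d + 2)^2*(d + 3)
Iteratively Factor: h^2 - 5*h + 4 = (h - 1)*(h - 4)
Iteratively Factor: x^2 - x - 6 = (x - 3)*(x + 2)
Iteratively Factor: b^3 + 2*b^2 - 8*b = (b)*(b^2 + 2*b - 8) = b*(b + 4)*(b - 2)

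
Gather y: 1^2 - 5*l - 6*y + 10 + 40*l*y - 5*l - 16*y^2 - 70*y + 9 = -10*l - 16*y^2 + y*(40*l - 76) + 20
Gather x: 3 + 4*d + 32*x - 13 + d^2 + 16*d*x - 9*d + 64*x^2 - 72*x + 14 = d^2 - 5*d + 64*x^2 + x*(16*d - 40) + 4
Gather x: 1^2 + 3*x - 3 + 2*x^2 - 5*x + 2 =2*x^2 - 2*x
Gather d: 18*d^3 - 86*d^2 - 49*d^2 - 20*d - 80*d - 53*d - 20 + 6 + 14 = 18*d^3 - 135*d^2 - 153*d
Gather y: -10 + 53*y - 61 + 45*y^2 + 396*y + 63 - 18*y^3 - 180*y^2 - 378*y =-18*y^3 - 135*y^2 + 71*y - 8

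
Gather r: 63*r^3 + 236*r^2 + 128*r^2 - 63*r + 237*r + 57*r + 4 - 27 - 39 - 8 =63*r^3 + 364*r^2 + 231*r - 70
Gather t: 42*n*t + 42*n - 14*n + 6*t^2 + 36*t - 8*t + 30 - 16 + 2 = 28*n + 6*t^2 + t*(42*n + 28) + 16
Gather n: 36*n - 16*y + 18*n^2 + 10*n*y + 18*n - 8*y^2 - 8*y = 18*n^2 + n*(10*y + 54) - 8*y^2 - 24*y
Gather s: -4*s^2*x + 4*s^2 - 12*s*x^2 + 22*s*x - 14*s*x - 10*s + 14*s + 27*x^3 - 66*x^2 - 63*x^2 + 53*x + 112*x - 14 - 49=s^2*(4 - 4*x) + s*(-12*x^2 + 8*x + 4) + 27*x^3 - 129*x^2 + 165*x - 63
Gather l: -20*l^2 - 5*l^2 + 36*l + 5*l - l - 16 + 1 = -25*l^2 + 40*l - 15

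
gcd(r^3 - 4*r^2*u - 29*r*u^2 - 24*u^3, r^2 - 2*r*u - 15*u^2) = r + 3*u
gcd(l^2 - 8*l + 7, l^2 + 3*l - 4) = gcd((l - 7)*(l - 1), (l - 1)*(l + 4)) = l - 1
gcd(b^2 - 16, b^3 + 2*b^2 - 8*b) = b + 4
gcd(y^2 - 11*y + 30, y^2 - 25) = y - 5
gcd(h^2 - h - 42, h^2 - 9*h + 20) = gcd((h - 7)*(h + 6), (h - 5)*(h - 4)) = 1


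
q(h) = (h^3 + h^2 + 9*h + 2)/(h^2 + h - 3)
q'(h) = (-2*h - 1)*(h^3 + h^2 + 9*h + 2)/(h^2 + h - 3)^2 + (3*h^2 + 2*h + 9)/(h^2 + h - 3) = (h^4 + 2*h^3 - 17*h^2 - 10*h - 29)/(h^4 + 2*h^3 - 5*h^2 - 6*h + 9)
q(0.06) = -0.87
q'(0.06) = -3.44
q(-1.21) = 3.35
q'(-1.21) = -5.73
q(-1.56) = 6.30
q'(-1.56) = -12.48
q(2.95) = 7.27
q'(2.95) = -1.06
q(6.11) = 7.97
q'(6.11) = 0.69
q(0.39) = -2.33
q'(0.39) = -5.85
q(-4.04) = -9.05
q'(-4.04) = -1.53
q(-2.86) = -16.79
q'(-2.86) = -22.18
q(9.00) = 10.26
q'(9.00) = 0.86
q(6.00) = 7.90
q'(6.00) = 0.68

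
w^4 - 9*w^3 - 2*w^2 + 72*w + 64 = (w - 8)*(w - 4)*(w + 1)*(w + 2)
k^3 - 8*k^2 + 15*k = k*(k - 5)*(k - 3)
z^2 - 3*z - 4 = (z - 4)*(z + 1)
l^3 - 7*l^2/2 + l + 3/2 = (l - 3)*(l - 1)*(l + 1/2)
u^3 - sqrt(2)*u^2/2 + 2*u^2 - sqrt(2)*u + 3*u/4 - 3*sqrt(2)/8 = (u + 1/2)*(u + 3/2)*(u - sqrt(2)/2)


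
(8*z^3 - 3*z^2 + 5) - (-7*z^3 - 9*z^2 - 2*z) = 15*z^3 + 6*z^2 + 2*z + 5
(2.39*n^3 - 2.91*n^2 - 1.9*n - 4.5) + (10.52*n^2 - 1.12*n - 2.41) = 2.39*n^3 + 7.61*n^2 - 3.02*n - 6.91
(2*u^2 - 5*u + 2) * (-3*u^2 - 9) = -6*u^4 + 15*u^3 - 24*u^2 + 45*u - 18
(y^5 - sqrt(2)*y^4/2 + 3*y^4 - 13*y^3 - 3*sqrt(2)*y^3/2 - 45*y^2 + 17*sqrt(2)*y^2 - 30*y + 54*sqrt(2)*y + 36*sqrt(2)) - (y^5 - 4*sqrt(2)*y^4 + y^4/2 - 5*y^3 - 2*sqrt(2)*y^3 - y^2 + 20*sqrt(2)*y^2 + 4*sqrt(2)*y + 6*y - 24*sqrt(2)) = 5*y^4/2 + 7*sqrt(2)*y^4/2 - 8*y^3 + sqrt(2)*y^3/2 - 44*y^2 - 3*sqrt(2)*y^2 - 36*y + 50*sqrt(2)*y + 60*sqrt(2)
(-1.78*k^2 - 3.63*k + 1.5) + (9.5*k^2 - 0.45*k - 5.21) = 7.72*k^2 - 4.08*k - 3.71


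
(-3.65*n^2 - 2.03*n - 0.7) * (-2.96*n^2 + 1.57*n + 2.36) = 10.804*n^4 + 0.278299999999999*n^3 - 9.7291*n^2 - 5.8898*n - 1.652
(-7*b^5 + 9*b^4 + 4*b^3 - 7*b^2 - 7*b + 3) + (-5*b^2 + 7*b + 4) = -7*b^5 + 9*b^4 + 4*b^3 - 12*b^2 + 7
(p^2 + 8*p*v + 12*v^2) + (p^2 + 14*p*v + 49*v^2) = 2*p^2 + 22*p*v + 61*v^2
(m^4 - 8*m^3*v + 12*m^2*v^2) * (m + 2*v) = m^5 - 6*m^4*v - 4*m^3*v^2 + 24*m^2*v^3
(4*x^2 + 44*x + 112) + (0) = 4*x^2 + 44*x + 112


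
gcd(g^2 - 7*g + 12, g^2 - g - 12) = g - 4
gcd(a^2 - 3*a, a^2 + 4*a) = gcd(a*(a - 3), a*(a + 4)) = a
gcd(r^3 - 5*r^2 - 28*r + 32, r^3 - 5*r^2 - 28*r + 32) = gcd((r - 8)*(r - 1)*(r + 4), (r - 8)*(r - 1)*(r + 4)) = r^3 - 5*r^2 - 28*r + 32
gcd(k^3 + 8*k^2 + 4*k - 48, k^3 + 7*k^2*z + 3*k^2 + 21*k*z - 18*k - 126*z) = k + 6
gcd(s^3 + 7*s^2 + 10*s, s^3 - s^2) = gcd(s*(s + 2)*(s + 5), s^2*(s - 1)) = s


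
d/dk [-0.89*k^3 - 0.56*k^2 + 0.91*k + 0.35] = -2.67*k^2 - 1.12*k + 0.91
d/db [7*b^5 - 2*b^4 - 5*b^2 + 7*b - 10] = 35*b^4 - 8*b^3 - 10*b + 7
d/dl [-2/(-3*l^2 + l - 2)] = 2*(1 - 6*l)/(3*l^2 - l + 2)^2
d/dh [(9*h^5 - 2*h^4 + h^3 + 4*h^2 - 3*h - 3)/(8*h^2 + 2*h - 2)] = (108*h^6 + 20*h^5 - 47*h^4 + 10*h^3 + 13*h^2 + 16*h + 6)/(2*(16*h^4 + 8*h^3 - 7*h^2 - 2*h + 1))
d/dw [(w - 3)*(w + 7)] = 2*w + 4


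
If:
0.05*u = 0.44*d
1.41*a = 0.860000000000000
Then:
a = 0.61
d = 0.113636363636364*u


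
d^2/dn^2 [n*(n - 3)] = 2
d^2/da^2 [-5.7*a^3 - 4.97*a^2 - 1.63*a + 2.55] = -34.2*a - 9.94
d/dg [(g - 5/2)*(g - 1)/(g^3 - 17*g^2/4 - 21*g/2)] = 2*(-8*g^4 + 56*g^3 - 263*g^2 + 170*g + 210)/(g^2*(16*g^4 - 136*g^3 - 47*g^2 + 1428*g + 1764))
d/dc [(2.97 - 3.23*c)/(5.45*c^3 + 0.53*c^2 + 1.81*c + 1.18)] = (35.207*c^3 - 46.8476*c^2 - 3.1482*c - 9.1871)/(29.7025*c^6 + 5.777*c^5 + 20.0099*c^4 + 14.7806*c^3 + 4.5269*c^2 + 4.2716*c + 1.3924)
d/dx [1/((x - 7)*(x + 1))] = 2*(3 - x)/(x^4 - 12*x^3 + 22*x^2 + 84*x + 49)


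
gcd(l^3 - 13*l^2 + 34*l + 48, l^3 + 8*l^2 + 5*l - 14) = 1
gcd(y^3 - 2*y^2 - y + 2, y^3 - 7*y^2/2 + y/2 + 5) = y^2 - y - 2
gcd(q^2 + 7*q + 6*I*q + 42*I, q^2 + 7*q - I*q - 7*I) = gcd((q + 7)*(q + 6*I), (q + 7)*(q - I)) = q + 7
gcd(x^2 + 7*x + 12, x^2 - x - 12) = x + 3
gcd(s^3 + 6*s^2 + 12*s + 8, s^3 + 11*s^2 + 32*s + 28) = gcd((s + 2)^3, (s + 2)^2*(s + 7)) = s^2 + 4*s + 4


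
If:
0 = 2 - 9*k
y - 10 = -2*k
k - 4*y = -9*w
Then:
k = 2/9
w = 38/9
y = 86/9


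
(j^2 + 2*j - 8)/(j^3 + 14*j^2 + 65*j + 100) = (j - 2)/(j^2 + 10*j + 25)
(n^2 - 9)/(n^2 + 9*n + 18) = (n - 3)/(n + 6)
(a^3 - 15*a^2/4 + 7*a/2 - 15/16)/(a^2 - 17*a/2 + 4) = (8*a^2 - 26*a + 15)/(8*(a - 8))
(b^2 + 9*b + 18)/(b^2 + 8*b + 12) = (b + 3)/(b + 2)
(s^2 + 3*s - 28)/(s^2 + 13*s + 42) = (s - 4)/(s + 6)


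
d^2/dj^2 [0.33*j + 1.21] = 0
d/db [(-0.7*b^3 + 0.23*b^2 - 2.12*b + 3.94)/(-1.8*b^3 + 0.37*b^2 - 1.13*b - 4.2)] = (-4.44089209850063e-16*b^5 + 0.155*b^4 - 6.05*b^3 + 30.6205*b^2 - 4.8476*b + 13.3562)/(3.24*b^6 - 1.332*b^5 + 4.2049*b^4 + 14.2838*b^3 - 1.8311*b^2 + 9.492*b + 17.64)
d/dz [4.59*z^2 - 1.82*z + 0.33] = 9.18*z - 1.82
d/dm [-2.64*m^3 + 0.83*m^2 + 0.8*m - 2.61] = -7.92*m^2 + 1.66*m + 0.8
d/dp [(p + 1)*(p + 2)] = 2*p + 3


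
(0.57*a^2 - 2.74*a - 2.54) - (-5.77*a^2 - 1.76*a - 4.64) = 6.34*a^2 - 0.98*a + 2.1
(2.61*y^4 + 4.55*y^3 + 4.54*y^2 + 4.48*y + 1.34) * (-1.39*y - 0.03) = -3.6279*y^5 - 6.4028*y^4 - 6.4471*y^3 - 6.3634*y^2 - 1.997*y - 0.0402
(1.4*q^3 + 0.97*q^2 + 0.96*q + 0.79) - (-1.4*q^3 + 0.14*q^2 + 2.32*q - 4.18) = 2.8*q^3 + 0.83*q^2 - 1.36*q + 4.97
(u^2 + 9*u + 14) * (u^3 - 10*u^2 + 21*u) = u^5 - u^4 - 55*u^3 + 49*u^2 + 294*u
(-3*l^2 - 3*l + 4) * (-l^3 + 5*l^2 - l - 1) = 3*l^5 - 12*l^4 - 16*l^3 + 26*l^2 - l - 4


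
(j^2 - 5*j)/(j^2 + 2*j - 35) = j/(j + 7)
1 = 1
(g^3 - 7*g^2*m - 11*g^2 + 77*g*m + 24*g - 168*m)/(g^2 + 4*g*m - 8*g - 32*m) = (g^2 - 7*g*m - 3*g + 21*m)/(g + 4*m)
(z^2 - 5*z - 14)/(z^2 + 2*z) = (z - 7)/z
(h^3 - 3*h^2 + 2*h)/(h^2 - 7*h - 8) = h*(-h^2 + 3*h - 2)/(-h^2 + 7*h + 8)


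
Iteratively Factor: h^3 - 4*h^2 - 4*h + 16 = (h + 2)*(h^2 - 6*h + 8) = (h - 2)*(h + 2)*(h - 4)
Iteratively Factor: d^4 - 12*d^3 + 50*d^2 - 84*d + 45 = (d - 3)*(d^3 - 9*d^2 + 23*d - 15) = (d - 3)*(d - 1)*(d^2 - 8*d + 15) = (d - 5)*(d - 3)*(d - 1)*(d - 3)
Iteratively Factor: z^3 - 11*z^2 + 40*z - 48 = (z - 4)*(z^2 - 7*z + 12) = (z - 4)*(z - 3)*(z - 4)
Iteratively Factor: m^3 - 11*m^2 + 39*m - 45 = (m - 5)*(m^2 - 6*m + 9) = (m - 5)*(m - 3)*(m - 3)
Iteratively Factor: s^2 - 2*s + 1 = (s - 1)*(s - 1)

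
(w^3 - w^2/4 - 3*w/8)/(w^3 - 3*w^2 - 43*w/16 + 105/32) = 4*w*(2*w + 1)/(8*w^2 - 18*w - 35)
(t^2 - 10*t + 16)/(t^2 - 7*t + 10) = (t - 8)/(t - 5)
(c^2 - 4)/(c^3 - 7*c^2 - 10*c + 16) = (c - 2)/(c^2 - 9*c + 8)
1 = 1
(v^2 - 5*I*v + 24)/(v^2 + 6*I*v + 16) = (v^2 - 5*I*v + 24)/(v^2 + 6*I*v + 16)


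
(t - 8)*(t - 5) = t^2 - 13*t + 40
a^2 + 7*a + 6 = (a + 1)*(a + 6)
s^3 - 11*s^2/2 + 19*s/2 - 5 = (s - 5/2)*(s - 2)*(s - 1)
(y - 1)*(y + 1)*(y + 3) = y^3 + 3*y^2 - y - 3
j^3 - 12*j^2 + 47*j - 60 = (j - 5)*(j - 4)*(j - 3)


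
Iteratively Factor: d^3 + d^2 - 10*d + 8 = (d - 1)*(d^2 + 2*d - 8) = (d - 1)*(d + 4)*(d - 2)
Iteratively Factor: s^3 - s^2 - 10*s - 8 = (s + 2)*(s^2 - 3*s - 4) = (s + 1)*(s + 2)*(s - 4)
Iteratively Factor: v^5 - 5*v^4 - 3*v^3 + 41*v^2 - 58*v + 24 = (v - 1)*(v^4 - 4*v^3 - 7*v^2 + 34*v - 24) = (v - 1)^2*(v^3 - 3*v^2 - 10*v + 24) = (v - 1)^2*(v + 3)*(v^2 - 6*v + 8) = (v - 4)*(v - 1)^2*(v + 3)*(v - 2)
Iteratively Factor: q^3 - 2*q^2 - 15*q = (q)*(q^2 - 2*q - 15) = q*(q + 3)*(q - 5)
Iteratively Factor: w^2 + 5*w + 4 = (w + 4)*(w + 1)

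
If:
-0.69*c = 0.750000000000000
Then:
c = -1.09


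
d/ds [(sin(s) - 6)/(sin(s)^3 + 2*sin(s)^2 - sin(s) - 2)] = (45*sin(s)/2 + sin(3*s)/2 - 8*cos(2*s))/((sin(s) + 2)^2*cos(s)^3)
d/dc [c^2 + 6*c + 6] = 2*c + 6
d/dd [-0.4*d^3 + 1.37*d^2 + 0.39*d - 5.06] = -1.2*d^2 + 2.74*d + 0.39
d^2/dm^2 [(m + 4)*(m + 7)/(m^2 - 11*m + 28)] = 44*(m^3 - 84*m + 308)/(m^6 - 33*m^5 + 447*m^4 - 3179*m^3 + 12516*m^2 - 25872*m + 21952)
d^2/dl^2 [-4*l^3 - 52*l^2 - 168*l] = -24*l - 104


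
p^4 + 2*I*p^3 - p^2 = p^2*(p + I)^2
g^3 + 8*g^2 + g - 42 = (g - 2)*(g + 3)*(g + 7)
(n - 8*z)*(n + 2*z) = n^2 - 6*n*z - 16*z^2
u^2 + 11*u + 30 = (u + 5)*(u + 6)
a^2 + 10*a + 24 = (a + 4)*(a + 6)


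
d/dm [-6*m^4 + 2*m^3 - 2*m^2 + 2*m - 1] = -24*m^3 + 6*m^2 - 4*m + 2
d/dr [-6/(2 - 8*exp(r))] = -12*exp(r)/(4*exp(r) - 1)^2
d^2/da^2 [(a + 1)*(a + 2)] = 2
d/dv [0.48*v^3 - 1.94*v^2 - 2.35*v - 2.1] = 1.44*v^2 - 3.88*v - 2.35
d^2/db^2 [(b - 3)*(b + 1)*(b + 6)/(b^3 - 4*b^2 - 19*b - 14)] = 8*(2*b^3 - 3*b^2 + 99*b - 179)/(b^6 - 15*b^5 + 33*b^4 + 295*b^3 - 462*b^2 - 2940*b - 2744)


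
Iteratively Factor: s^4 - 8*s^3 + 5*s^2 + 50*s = (s + 2)*(s^3 - 10*s^2 + 25*s) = s*(s + 2)*(s^2 - 10*s + 25) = s*(s - 5)*(s + 2)*(s - 5)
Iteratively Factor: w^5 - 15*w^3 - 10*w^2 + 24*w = (w + 3)*(w^4 - 3*w^3 - 6*w^2 + 8*w) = (w - 1)*(w + 3)*(w^3 - 2*w^2 - 8*w) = (w - 4)*(w - 1)*(w + 3)*(w^2 + 2*w) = (w - 4)*(w - 1)*(w + 2)*(w + 3)*(w)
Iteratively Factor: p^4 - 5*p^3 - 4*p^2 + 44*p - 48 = (p + 3)*(p^3 - 8*p^2 + 20*p - 16) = (p - 2)*(p + 3)*(p^2 - 6*p + 8) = (p - 2)^2*(p + 3)*(p - 4)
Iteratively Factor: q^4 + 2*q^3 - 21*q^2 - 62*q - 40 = (q - 5)*(q^3 + 7*q^2 + 14*q + 8) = (q - 5)*(q + 2)*(q^2 + 5*q + 4) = (q - 5)*(q + 1)*(q + 2)*(q + 4)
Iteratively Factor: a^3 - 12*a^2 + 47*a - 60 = (a - 5)*(a^2 - 7*a + 12) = (a - 5)*(a - 4)*(a - 3)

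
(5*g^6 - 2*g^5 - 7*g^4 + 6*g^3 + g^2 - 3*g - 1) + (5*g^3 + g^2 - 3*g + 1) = 5*g^6 - 2*g^5 - 7*g^4 + 11*g^3 + 2*g^2 - 6*g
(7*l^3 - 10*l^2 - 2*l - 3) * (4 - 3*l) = -21*l^4 + 58*l^3 - 34*l^2 + l - 12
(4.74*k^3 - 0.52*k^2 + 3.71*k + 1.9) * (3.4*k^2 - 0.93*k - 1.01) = 16.116*k^5 - 6.1762*k^4 + 8.3102*k^3 + 3.5349*k^2 - 5.5141*k - 1.919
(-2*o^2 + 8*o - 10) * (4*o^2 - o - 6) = -8*o^4 + 34*o^3 - 36*o^2 - 38*o + 60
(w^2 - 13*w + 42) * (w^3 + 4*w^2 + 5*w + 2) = w^5 - 9*w^4 - 5*w^3 + 105*w^2 + 184*w + 84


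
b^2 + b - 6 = (b - 2)*(b + 3)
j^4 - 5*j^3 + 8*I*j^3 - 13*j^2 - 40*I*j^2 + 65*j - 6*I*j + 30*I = (j - 5)*(j + I)^2*(j + 6*I)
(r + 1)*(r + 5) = r^2 + 6*r + 5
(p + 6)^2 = p^2 + 12*p + 36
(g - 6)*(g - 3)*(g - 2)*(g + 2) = g^4 - 9*g^3 + 14*g^2 + 36*g - 72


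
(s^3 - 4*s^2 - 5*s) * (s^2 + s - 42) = s^5 - 3*s^4 - 51*s^3 + 163*s^2 + 210*s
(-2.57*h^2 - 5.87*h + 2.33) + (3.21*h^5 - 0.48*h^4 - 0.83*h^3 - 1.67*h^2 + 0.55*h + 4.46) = 3.21*h^5 - 0.48*h^4 - 0.83*h^3 - 4.24*h^2 - 5.32*h + 6.79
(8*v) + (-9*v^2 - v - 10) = -9*v^2 + 7*v - 10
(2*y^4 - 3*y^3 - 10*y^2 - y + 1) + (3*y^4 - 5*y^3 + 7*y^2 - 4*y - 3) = 5*y^4 - 8*y^3 - 3*y^2 - 5*y - 2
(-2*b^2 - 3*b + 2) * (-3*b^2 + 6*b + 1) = 6*b^4 - 3*b^3 - 26*b^2 + 9*b + 2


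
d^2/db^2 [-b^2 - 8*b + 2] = -2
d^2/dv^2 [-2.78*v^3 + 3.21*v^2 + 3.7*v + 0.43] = 6.42 - 16.68*v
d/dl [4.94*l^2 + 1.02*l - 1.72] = 9.88*l + 1.02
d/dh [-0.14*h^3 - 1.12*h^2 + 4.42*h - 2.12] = -0.42*h^2 - 2.24*h + 4.42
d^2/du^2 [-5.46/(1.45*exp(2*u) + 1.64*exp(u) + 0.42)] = (-5.46*(2.9*exp(u) + 1.64)*(5.8*exp(u) + 3.28)*exp(u) + (31.668*exp(u) + 8.9544)*(1.45*exp(2*u) + 1.64*exp(u) + 0.42))*exp(u)/(1.45*exp(2*u) + 1.64*exp(u) + 0.42)^3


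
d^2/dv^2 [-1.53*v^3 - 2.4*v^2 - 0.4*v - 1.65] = -9.18*v - 4.8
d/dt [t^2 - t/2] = 2*t - 1/2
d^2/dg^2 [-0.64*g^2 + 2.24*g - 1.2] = -1.28000000000000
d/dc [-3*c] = -3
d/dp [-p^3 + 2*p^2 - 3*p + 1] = -3*p^2 + 4*p - 3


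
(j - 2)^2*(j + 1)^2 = j^4 - 2*j^3 - 3*j^2 + 4*j + 4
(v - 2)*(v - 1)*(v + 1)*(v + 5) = v^4 + 3*v^3 - 11*v^2 - 3*v + 10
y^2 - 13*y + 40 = (y - 8)*(y - 5)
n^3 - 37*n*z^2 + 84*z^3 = (n - 4*z)*(n - 3*z)*(n + 7*z)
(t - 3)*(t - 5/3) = t^2 - 14*t/3 + 5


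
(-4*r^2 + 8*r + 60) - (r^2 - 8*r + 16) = -5*r^2 + 16*r + 44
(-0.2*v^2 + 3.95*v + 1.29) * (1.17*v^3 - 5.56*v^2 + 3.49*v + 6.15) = -0.234*v^5 + 5.7335*v^4 - 21.1507*v^3 + 5.3831*v^2 + 28.7946*v + 7.9335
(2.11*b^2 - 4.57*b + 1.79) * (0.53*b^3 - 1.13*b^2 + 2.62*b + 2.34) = 1.1183*b^5 - 4.8064*b^4 + 11.641*b^3 - 9.0587*b^2 - 6.004*b + 4.1886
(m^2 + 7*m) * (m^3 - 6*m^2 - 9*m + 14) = m^5 + m^4 - 51*m^3 - 49*m^2 + 98*m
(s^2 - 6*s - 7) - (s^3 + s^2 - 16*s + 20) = -s^3 + 10*s - 27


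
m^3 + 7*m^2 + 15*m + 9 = (m + 1)*(m + 3)^2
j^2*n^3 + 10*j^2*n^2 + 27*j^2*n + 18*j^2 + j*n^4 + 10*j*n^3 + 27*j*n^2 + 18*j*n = (j + n)*(n + 3)*(n + 6)*(j*n + j)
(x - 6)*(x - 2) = x^2 - 8*x + 12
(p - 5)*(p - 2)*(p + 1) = p^3 - 6*p^2 + 3*p + 10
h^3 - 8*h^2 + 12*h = h*(h - 6)*(h - 2)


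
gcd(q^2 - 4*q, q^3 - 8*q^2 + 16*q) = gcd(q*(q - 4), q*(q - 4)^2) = q^2 - 4*q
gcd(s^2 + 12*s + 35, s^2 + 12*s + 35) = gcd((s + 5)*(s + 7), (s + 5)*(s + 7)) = s^2 + 12*s + 35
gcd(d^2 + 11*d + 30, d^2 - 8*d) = 1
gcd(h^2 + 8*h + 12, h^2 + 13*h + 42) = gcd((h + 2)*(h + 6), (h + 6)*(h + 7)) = h + 6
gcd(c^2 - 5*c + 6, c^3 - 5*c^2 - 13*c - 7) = 1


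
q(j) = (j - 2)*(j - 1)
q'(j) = 2*j - 3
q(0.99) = 0.01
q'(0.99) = -1.02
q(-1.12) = 6.61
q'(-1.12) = -5.24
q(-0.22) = 2.71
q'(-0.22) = -3.44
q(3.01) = 2.03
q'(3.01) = 3.02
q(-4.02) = 30.22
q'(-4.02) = -11.04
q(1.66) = -0.22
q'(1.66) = 0.32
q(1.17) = -0.14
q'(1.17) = -0.66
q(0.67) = 0.44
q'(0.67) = -1.66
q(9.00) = 56.00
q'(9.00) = 15.00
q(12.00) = 110.00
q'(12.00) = 21.00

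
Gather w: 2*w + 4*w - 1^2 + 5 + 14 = 6*w + 18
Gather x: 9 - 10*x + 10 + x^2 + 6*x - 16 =x^2 - 4*x + 3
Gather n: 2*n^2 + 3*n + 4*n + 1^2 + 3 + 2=2*n^2 + 7*n + 6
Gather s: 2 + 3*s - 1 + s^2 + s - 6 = s^2 + 4*s - 5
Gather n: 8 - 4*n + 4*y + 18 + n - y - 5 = -3*n + 3*y + 21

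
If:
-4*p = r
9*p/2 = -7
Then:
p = -14/9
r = 56/9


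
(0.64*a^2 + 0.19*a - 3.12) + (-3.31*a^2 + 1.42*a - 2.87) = -2.67*a^2 + 1.61*a - 5.99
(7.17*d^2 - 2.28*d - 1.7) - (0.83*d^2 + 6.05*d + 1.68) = 6.34*d^2 - 8.33*d - 3.38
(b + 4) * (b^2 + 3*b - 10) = b^3 + 7*b^2 + 2*b - 40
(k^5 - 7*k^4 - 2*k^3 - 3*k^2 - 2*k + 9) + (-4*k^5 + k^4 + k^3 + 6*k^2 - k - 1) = -3*k^5 - 6*k^4 - k^3 + 3*k^2 - 3*k + 8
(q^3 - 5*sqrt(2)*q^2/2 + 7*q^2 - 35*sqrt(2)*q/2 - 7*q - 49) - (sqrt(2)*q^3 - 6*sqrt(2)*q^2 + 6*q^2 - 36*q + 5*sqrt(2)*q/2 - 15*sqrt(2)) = -sqrt(2)*q^3 + q^3 + q^2 + 7*sqrt(2)*q^2/2 - 20*sqrt(2)*q + 29*q - 49 + 15*sqrt(2)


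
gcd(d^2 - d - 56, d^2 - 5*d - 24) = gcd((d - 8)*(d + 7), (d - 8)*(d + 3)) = d - 8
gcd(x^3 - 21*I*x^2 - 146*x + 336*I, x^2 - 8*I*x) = x - 8*I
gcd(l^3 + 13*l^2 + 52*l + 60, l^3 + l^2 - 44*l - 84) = l^2 + 8*l + 12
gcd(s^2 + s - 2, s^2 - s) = s - 1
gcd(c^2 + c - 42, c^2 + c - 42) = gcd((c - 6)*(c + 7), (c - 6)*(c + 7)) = c^2 + c - 42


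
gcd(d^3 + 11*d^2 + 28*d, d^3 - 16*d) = d^2 + 4*d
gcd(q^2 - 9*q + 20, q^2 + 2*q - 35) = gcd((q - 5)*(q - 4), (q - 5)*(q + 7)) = q - 5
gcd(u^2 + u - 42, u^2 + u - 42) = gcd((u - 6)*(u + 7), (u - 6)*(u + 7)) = u^2 + u - 42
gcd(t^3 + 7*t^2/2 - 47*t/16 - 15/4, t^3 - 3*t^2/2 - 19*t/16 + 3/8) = t + 3/4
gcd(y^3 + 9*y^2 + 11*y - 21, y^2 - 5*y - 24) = y + 3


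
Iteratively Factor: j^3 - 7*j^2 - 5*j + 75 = (j - 5)*(j^2 - 2*j - 15) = (j - 5)*(j + 3)*(j - 5)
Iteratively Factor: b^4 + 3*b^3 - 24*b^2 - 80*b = (b)*(b^3 + 3*b^2 - 24*b - 80) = b*(b + 4)*(b^2 - b - 20) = b*(b + 4)^2*(b - 5)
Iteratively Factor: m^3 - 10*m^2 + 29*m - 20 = (m - 1)*(m^2 - 9*m + 20) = (m - 4)*(m - 1)*(m - 5)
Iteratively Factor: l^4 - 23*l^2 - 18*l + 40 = (l - 5)*(l^3 + 5*l^2 + 2*l - 8) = (l - 5)*(l - 1)*(l^2 + 6*l + 8) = (l - 5)*(l - 1)*(l + 4)*(l + 2)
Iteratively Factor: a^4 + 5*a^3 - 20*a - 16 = (a - 2)*(a^3 + 7*a^2 + 14*a + 8) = (a - 2)*(a + 2)*(a^2 + 5*a + 4) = (a - 2)*(a + 2)*(a + 4)*(a + 1)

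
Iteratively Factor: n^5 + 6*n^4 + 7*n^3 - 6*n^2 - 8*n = (n - 1)*(n^4 + 7*n^3 + 14*n^2 + 8*n) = n*(n - 1)*(n^3 + 7*n^2 + 14*n + 8) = n*(n - 1)*(n + 4)*(n^2 + 3*n + 2) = n*(n - 1)*(n + 1)*(n + 4)*(n + 2)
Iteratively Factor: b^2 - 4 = (b + 2)*(b - 2)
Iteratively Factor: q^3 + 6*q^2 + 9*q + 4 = (q + 1)*(q^2 + 5*q + 4) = (q + 1)*(q + 4)*(q + 1)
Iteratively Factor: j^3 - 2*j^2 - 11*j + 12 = (j + 3)*(j^2 - 5*j + 4) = (j - 4)*(j + 3)*(j - 1)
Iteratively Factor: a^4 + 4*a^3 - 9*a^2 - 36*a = (a + 3)*(a^3 + a^2 - 12*a) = (a + 3)*(a + 4)*(a^2 - 3*a) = (a - 3)*(a + 3)*(a + 4)*(a)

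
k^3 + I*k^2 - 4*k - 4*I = (k - 2)*(k + 2)*(k + I)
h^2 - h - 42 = (h - 7)*(h + 6)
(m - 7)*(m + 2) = m^2 - 5*m - 14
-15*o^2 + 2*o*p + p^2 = (-3*o + p)*(5*o + p)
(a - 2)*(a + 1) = a^2 - a - 2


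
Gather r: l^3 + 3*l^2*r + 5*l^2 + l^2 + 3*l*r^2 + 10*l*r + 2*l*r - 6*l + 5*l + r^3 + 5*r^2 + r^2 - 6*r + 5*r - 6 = l^3 + 6*l^2 - l + r^3 + r^2*(3*l + 6) + r*(3*l^2 + 12*l - 1) - 6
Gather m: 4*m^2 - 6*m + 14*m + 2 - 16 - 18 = 4*m^2 + 8*m - 32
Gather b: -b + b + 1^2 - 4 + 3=0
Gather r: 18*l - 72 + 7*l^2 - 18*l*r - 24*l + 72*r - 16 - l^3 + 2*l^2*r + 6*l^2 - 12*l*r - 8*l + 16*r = -l^3 + 13*l^2 - 14*l + r*(2*l^2 - 30*l + 88) - 88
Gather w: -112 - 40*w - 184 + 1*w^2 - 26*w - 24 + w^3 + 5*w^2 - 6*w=w^3 + 6*w^2 - 72*w - 320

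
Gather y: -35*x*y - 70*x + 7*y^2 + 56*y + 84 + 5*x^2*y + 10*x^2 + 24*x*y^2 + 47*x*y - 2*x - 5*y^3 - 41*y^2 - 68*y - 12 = 10*x^2 - 72*x - 5*y^3 + y^2*(24*x - 34) + y*(5*x^2 + 12*x - 12) + 72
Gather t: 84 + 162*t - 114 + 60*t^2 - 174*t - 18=60*t^2 - 12*t - 48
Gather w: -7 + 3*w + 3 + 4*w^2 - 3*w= 4*w^2 - 4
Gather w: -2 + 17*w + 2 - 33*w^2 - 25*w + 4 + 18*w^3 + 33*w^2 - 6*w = 18*w^3 - 14*w + 4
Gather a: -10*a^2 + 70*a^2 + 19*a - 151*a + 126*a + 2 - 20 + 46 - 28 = 60*a^2 - 6*a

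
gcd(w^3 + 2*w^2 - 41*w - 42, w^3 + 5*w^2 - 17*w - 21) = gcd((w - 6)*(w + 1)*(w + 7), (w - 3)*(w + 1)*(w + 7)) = w^2 + 8*w + 7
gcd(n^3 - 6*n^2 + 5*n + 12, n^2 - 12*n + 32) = n - 4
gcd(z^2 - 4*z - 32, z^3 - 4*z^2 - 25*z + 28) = z + 4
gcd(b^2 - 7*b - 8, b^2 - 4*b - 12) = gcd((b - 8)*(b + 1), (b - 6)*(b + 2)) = 1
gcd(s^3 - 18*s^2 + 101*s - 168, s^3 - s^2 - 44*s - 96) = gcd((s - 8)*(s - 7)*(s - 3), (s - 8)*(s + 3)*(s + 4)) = s - 8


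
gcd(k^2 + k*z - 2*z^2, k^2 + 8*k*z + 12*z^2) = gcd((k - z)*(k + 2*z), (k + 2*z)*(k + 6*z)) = k + 2*z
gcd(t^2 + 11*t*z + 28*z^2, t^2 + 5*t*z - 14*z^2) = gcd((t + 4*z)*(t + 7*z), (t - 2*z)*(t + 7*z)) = t + 7*z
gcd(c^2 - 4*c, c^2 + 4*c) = c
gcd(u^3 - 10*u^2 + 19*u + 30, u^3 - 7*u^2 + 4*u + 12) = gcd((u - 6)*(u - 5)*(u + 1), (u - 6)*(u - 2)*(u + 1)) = u^2 - 5*u - 6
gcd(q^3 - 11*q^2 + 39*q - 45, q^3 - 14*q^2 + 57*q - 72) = q^2 - 6*q + 9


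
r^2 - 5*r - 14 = (r - 7)*(r + 2)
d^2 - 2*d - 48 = (d - 8)*(d + 6)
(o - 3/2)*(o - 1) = o^2 - 5*o/2 + 3/2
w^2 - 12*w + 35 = (w - 7)*(w - 5)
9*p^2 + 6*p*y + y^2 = (3*p + y)^2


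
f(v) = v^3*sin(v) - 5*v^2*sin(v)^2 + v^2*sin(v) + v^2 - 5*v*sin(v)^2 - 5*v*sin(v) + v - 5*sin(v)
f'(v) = v^3*cos(v) - 10*v^2*sin(v)*cos(v) + 3*v^2*sin(v) + v^2*cos(v) - 10*v*sin(v)^2 - 10*v*sin(v)*cos(v) + 2*v*sin(v) - 5*v*cos(v) + 2*v - 5*sin(v)^2 - 5*sin(v) - 5*cos(v) + 1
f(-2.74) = 2.83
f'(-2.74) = -18.90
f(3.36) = 5.27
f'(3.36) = -59.56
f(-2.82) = 4.27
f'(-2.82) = -16.79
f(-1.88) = -7.08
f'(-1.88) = 2.82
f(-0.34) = 0.98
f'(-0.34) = -1.82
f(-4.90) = -145.95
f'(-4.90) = 41.05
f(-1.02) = -0.12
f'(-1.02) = 6.21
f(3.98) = -75.12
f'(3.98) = -187.99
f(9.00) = 326.78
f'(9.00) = -246.15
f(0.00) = 0.00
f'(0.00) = -4.00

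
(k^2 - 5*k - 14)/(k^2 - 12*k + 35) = (k + 2)/(k - 5)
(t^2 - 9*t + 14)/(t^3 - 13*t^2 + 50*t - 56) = 1/(t - 4)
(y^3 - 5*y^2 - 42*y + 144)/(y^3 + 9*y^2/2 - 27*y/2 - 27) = 2*(y - 8)/(2*y + 3)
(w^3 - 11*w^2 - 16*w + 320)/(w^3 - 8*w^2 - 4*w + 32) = (w^2 - 3*w - 40)/(w^2 - 4)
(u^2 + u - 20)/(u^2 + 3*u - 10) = (u - 4)/(u - 2)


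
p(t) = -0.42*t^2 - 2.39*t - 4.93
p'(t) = -0.84*t - 2.39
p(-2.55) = -1.57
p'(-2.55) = -0.25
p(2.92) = -15.49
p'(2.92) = -4.84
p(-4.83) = -3.18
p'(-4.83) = 1.67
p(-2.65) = -1.55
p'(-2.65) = -0.16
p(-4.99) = -3.46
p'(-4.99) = 1.80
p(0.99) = -7.71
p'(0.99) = -3.22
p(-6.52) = -7.20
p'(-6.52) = 3.09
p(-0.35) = -4.14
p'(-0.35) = -2.10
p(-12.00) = -36.73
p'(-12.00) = 7.69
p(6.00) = -34.39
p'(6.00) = -7.43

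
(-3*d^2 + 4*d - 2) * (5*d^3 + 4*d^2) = -15*d^5 + 8*d^4 + 6*d^3 - 8*d^2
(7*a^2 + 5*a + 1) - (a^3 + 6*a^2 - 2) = -a^3 + a^2 + 5*a + 3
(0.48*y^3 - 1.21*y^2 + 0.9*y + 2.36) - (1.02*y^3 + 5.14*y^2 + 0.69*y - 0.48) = -0.54*y^3 - 6.35*y^2 + 0.21*y + 2.84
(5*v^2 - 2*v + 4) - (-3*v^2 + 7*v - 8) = 8*v^2 - 9*v + 12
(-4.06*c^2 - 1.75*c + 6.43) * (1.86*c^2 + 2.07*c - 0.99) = -7.5516*c^4 - 11.6592*c^3 + 12.3567*c^2 + 15.0426*c - 6.3657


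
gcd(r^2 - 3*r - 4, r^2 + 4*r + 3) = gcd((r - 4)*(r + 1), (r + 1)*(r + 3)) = r + 1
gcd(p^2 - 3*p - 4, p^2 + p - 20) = p - 4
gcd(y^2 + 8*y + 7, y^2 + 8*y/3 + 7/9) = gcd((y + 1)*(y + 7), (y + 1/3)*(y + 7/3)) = 1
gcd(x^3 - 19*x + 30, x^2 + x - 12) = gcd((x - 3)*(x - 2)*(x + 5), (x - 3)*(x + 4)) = x - 3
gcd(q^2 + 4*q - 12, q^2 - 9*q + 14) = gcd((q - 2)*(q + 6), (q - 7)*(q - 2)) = q - 2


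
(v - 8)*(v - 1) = v^2 - 9*v + 8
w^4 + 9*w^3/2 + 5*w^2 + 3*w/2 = w*(w + 1/2)*(w + 1)*(w + 3)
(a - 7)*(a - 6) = a^2 - 13*a + 42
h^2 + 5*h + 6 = (h + 2)*(h + 3)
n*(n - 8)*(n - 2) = n^3 - 10*n^2 + 16*n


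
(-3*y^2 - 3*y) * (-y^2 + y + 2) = 3*y^4 - 9*y^2 - 6*y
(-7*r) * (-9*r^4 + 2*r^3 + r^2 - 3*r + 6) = 63*r^5 - 14*r^4 - 7*r^3 + 21*r^2 - 42*r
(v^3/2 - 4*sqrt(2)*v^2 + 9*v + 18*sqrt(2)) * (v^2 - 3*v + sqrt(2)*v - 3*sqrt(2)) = v^5/2 - 7*sqrt(2)*v^4/2 - 3*v^4/2 + v^3 + 21*sqrt(2)*v^3/2 - 3*v^2 + 27*sqrt(2)*v^2 - 81*sqrt(2)*v + 36*v - 108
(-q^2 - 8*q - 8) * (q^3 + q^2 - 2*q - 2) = -q^5 - 9*q^4 - 14*q^3 + 10*q^2 + 32*q + 16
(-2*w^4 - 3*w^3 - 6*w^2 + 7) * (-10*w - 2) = 20*w^5 + 34*w^4 + 66*w^3 + 12*w^2 - 70*w - 14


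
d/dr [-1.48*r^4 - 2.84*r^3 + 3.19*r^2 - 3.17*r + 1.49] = -5.92*r^3 - 8.52*r^2 + 6.38*r - 3.17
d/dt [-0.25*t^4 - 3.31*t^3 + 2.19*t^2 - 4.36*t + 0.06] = -1.0*t^3 - 9.93*t^2 + 4.38*t - 4.36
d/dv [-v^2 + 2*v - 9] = 2 - 2*v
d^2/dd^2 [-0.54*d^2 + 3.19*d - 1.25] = -1.08000000000000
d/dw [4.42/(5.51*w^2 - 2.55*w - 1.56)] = (11.271 - 48.7084*w)/(-5.51*w^2 + 2.55*w + 1.56)^2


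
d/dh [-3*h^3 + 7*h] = 7 - 9*h^2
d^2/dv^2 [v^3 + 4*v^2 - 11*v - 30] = 6*v + 8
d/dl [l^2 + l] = 2*l + 1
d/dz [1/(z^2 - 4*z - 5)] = 2*(2 - z)/(-z^2 + 4*z + 5)^2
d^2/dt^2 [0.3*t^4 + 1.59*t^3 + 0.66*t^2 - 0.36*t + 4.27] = 3.6*t^2 + 9.54*t + 1.32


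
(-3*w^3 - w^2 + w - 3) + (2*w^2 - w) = -3*w^3 + w^2 - 3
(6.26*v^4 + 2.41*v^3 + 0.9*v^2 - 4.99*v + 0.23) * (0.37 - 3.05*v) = -19.093*v^5 - 5.0343*v^4 - 1.8533*v^3 + 15.5525*v^2 - 2.5478*v + 0.0851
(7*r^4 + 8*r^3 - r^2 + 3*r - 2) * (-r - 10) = -7*r^5 - 78*r^4 - 79*r^3 + 7*r^2 - 28*r + 20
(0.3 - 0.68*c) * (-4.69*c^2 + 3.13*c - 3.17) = 3.1892*c^3 - 3.5354*c^2 + 3.0946*c - 0.951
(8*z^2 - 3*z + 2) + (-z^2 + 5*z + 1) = 7*z^2 + 2*z + 3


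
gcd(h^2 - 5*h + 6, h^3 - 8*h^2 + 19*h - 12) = h - 3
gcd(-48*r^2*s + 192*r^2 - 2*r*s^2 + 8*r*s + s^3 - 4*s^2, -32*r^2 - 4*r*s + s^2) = 8*r - s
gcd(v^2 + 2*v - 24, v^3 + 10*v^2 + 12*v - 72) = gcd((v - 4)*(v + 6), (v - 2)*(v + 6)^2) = v + 6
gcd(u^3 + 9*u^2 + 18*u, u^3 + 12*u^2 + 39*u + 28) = 1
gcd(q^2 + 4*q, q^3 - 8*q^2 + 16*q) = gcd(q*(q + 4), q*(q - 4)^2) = q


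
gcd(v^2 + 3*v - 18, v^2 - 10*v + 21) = v - 3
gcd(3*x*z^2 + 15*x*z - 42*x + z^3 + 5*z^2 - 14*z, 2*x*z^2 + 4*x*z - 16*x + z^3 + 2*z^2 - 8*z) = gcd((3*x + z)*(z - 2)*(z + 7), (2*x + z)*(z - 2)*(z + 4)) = z - 2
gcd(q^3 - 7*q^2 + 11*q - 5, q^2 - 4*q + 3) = q - 1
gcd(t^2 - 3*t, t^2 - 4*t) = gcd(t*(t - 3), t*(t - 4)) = t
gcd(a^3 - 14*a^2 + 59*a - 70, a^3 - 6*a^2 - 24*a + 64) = a - 2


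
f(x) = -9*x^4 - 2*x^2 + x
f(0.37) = -0.07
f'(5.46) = -5880.61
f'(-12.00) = 62257.00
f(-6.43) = -15473.73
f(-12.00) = -186924.00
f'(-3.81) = 2007.27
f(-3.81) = -1929.30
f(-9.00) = -59220.00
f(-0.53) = -1.80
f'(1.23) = -70.91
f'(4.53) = -3363.67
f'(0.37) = -2.30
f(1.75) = -88.79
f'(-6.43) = 9597.24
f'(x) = -36*x^3 - 4*x + 1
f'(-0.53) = 8.48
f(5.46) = -8052.75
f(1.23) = -22.40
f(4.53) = -3826.48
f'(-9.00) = 26281.00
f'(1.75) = -198.94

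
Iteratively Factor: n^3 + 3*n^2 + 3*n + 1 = (n + 1)*(n^2 + 2*n + 1) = (n + 1)^2*(n + 1)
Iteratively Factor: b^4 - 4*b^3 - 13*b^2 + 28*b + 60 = (b + 2)*(b^3 - 6*b^2 - b + 30) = (b - 5)*(b + 2)*(b^2 - b - 6) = (b - 5)*(b - 3)*(b + 2)*(b + 2)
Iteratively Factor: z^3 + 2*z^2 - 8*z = (z + 4)*(z^2 - 2*z) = (z - 2)*(z + 4)*(z)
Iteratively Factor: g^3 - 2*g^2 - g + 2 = (g - 1)*(g^2 - g - 2) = (g - 1)*(g + 1)*(g - 2)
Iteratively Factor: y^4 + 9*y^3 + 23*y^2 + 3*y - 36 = (y - 1)*(y^3 + 10*y^2 + 33*y + 36) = (y - 1)*(y + 4)*(y^2 + 6*y + 9) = (y - 1)*(y + 3)*(y + 4)*(y + 3)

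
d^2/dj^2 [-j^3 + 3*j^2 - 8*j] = 6 - 6*j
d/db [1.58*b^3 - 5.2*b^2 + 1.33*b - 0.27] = 4.74*b^2 - 10.4*b + 1.33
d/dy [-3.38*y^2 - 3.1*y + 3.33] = -6.76*y - 3.1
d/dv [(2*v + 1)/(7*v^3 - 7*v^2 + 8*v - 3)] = 7*(-4*v^3 - v^2 + 2*v - 2)/(49*v^6 - 98*v^5 + 161*v^4 - 154*v^3 + 106*v^2 - 48*v + 9)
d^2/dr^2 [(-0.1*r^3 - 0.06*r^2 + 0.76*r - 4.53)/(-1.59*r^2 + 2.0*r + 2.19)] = (-4.44089209850063e-16*r^5 - 2.22044604925031e-16*r^4 - 1.964692*r^3 + 72.595314*r^2 - 99.433116*r + 75.020958)/(4.019679*r^6 - 15.1686*r^5 + 2.470383*r^4 + 33.7852*r^3 - 3.402603*r^2 - 28.7766*r - 10.503459)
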